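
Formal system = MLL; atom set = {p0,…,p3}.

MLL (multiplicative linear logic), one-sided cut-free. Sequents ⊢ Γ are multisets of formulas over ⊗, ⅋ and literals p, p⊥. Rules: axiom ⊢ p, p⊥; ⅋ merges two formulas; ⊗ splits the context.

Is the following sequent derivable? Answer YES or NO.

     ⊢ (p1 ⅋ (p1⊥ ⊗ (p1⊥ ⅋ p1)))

Derivation (root first):
[⅋]  ⊢ (p1 ⅋ (p1⊥ ⊗ (p1⊥ ⅋ p1)))
  [⊗]  ⊢ p1, (p1⊥ ⊗ (p1⊥ ⅋ p1))
    [Ax]  ⊢ p1, p1⊥
    [⅋]  ⊢ (p1⊥ ⅋ p1)
      [Ax]  ⊢ p1, p1⊥

Result: YES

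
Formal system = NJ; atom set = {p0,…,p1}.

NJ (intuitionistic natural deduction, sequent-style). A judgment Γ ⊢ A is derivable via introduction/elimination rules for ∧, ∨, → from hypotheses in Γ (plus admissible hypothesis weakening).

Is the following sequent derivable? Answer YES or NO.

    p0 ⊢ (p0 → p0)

Proof tree:
[→I] p0 ⊢ (p0 → p0)
  [Wk] p0, p0 ⊢ p0
    [Ax] p0 ⊢ p0

Result: YES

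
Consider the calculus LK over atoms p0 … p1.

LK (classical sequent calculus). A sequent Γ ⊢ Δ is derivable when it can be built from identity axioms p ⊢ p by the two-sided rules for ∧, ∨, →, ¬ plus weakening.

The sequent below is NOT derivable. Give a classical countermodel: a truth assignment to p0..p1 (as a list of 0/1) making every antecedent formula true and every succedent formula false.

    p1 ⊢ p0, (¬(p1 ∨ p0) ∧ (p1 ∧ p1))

Enumerate valuations to refute Γ ⊢ Δ:
  v=00: Γ:[p1=F] Δ:[p0=F, (¬(p1 ∨ p0) ∧ (p1 ∧ p1))=F] refutes=False
  v=01: Γ:[p1=T] Δ:[p0=F, (¬(p1 ∨ p0) ∧ (p1 ∧ p1))=F] refutes=True  ← countermodel

Result: [0, 1]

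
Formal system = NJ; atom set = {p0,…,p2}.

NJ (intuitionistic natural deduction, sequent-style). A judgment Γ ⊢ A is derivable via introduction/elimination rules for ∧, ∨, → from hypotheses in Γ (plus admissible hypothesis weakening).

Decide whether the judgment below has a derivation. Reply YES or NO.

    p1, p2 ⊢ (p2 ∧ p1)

Derivation (root first):
[∧I] p1, p2 ⊢ (p2 ∧ p1)
  [Ax] p2 ⊢ p2
  [Wk] p1, p1 ⊢ p1
    [Ax] p1 ⊢ p1

Result: YES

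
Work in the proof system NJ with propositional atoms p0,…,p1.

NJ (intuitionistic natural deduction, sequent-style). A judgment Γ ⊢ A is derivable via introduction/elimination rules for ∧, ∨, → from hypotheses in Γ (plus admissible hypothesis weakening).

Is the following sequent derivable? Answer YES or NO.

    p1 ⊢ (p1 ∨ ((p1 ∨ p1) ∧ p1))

Derivation trace:
[∨I₂] p1 ⊢ (p1 ∨ ((p1 ∨ p1) ∧ p1))
  [∧I] p1 ⊢ ((p1 ∨ p1) ∧ p1)
    [∨I₁] p1 ⊢ (p1 ∨ p1)
      [Ax] p1 ⊢ p1
    [Ax] p1 ⊢ p1

Result: YES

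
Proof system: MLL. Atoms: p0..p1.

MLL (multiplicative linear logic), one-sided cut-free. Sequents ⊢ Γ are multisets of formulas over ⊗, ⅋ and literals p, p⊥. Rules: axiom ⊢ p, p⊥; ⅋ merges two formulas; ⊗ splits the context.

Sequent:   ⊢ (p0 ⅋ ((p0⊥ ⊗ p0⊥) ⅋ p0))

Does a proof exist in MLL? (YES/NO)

Derivation (root first):
[⅋]  ⊢ (p0 ⅋ ((p0⊥ ⊗ p0⊥) ⅋ p0))
  [⅋]  ⊢ p0, ((p0⊥ ⊗ p0⊥) ⅋ p0)
    [⊗]  ⊢ p0, p0, (p0⊥ ⊗ p0⊥)
      [Ax]  ⊢ p0, p0⊥
      [Ax]  ⊢ p0, p0⊥

Result: YES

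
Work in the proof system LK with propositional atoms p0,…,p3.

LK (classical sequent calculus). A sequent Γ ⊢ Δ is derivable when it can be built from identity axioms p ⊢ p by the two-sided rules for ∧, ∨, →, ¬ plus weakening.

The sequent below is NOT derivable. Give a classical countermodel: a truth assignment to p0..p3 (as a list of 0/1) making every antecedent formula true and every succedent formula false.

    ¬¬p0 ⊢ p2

Truth-table refutation:
  v=0000: Γ:[¬¬p0=F] Δ:[p2=F] refutes=False
  v=0001: Γ:[¬¬p0=F] Δ:[p2=F] refutes=False
  v=0010: Γ:[¬¬p0=F] Δ:[p2=T] refutes=False
  v=0011: Γ:[¬¬p0=F] Δ:[p2=T] refutes=False
  v=0100: Γ:[¬¬p0=F] Δ:[p2=F] refutes=False
  v=0101: Γ:[¬¬p0=F] Δ:[p2=F] refutes=False
  v=0110: Γ:[¬¬p0=F] Δ:[p2=T] refutes=False
  v=0111: Γ:[¬¬p0=F] Δ:[p2=T] refutes=False
  v=1000: Γ:[¬¬p0=T] Δ:[p2=F] refutes=True  ← countermodel

Result: [1, 0, 0, 0]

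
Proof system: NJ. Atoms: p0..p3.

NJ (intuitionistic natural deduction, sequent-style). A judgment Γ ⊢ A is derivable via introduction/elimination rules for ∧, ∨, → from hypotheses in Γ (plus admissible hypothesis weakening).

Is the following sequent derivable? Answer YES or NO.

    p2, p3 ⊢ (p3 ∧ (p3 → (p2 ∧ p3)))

Derivation (root first):
[∧I] p2, p3 ⊢ (p3 ∧ (p3 → (p2 ∧ p3)))
  [Wk] p3, p3 ⊢ p3
    [Ax] p3 ⊢ p3
  [→I] p2 ⊢ (p3 → (p2 ∧ p3))
    [∧I] p2, p3 ⊢ (p2 ∧ p3)
      [Ax] p2 ⊢ p2
      [Ax] p3 ⊢ p3

Result: YES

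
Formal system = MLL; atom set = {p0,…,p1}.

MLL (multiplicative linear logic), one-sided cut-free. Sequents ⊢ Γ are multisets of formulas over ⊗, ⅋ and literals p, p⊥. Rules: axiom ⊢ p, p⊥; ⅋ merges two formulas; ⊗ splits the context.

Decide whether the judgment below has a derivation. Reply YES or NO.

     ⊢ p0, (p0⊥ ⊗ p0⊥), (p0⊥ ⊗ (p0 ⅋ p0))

Derivation (root first):
[⊗]  ⊢ p0, (p0⊥ ⊗ p0⊥), (p0⊥ ⊗ (p0 ⅋ p0))
  [Ax]  ⊢ p0, p0⊥
  [⅋]  ⊢ (p0⊥ ⊗ p0⊥), (p0 ⅋ p0)
    [⊗]  ⊢ p0, p0, (p0⊥ ⊗ p0⊥)
      [Ax]  ⊢ p0, p0⊥
      [Ax]  ⊢ p0, p0⊥

Result: YES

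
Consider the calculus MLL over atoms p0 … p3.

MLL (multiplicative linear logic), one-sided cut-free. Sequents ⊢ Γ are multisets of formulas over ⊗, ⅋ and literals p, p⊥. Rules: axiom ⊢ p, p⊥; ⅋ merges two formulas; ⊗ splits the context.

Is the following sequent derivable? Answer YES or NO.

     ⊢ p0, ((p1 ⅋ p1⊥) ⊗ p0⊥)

Derivation (root first):
[⊗]  ⊢ p0, ((p1 ⅋ p1⊥) ⊗ p0⊥)
  [⅋]  ⊢ (p1 ⅋ p1⊥)
    [Ax]  ⊢ p1, p1⊥
  [Ax]  ⊢ p0, p0⊥

Result: YES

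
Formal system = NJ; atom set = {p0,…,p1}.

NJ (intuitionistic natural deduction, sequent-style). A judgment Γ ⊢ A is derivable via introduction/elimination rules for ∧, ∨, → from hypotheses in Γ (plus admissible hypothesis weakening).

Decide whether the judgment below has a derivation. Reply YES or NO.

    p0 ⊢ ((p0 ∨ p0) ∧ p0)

Derivation (root first):
[∧I] p0 ⊢ ((p0 ∨ p0) ∧ p0)
  [∨I₂] p0 ⊢ (p0 ∨ p0)
    [Ax] p0 ⊢ p0
  [Ax] p0 ⊢ p0

Result: YES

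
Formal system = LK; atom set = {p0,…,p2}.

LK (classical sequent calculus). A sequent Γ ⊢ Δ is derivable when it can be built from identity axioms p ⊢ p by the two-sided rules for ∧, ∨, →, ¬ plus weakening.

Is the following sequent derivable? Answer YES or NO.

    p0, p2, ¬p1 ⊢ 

Truth-table refutation:
  v=000: Γ:[p0=F, p2=F, ¬p1=T] Δ:[] refutes=False
  v=001: Γ:[p0=F, p2=T, ¬p1=T] Δ:[] refutes=False
  v=010: Γ:[p0=F, p2=F, ¬p1=F] Δ:[] refutes=False
  v=011: Γ:[p0=F, p2=T, ¬p1=F] Δ:[] refutes=False
  v=100: Γ:[p0=T, p2=F, ¬p1=T] Δ:[] refutes=False
  v=101: Γ:[p0=T, p2=T, ¬p1=T] Δ:[] refutes=True  ← countermodel

Result: NO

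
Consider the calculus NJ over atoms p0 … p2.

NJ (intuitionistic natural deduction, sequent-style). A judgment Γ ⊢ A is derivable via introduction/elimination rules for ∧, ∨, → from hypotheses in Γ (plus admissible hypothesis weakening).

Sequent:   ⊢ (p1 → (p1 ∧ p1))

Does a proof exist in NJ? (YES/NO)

Derivation trace:
[→I]  ⊢ (p1 → (p1 ∧ p1))
  [∧I] p1 ⊢ (p1 ∧ p1)
    [Ax] p1 ⊢ p1
    [Ax] p1 ⊢ p1

Result: YES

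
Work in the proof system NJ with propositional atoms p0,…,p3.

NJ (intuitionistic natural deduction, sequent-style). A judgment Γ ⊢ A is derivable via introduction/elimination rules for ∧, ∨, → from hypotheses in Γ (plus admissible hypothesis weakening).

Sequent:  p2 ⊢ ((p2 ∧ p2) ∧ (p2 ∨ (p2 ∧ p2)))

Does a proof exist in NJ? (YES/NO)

Proof tree:
[∧I] p2 ⊢ ((p2 ∧ p2) ∧ (p2 ∨ (p2 ∧ p2)))
  [∧I] p2 ⊢ (p2 ∧ p2)
    [Ax] p2 ⊢ p2
    [Ax] p2 ⊢ p2
  [∨I₂] p2 ⊢ (p2 ∨ (p2 ∧ p2))
    [∧I] p2 ⊢ (p2 ∧ p2)
      [Ax] p2 ⊢ p2
      [Ax] p2 ⊢ p2

Result: YES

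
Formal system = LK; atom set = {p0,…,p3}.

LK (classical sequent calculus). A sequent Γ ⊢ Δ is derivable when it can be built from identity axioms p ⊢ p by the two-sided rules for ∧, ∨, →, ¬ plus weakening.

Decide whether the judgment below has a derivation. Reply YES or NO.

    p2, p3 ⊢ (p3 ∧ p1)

Search for a countermodel by truth-table:
  v=0000: Γ:[p2=F, p3=F] Δ:[(p3 ∧ p1)=F] refutes=False
  v=0001: Γ:[p2=F, p3=T] Δ:[(p3 ∧ p1)=F] refutes=False
  v=0010: Γ:[p2=T, p3=F] Δ:[(p3 ∧ p1)=F] refutes=False
  v=0011: Γ:[p2=T, p3=T] Δ:[(p3 ∧ p1)=F] refutes=True  ← countermodel

Result: NO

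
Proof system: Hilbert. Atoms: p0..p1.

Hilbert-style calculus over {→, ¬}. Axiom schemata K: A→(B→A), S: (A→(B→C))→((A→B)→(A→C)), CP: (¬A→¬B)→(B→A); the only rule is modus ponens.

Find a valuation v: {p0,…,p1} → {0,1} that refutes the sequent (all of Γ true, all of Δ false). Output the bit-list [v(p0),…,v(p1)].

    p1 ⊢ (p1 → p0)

Truth-table refutation:
  v=00: Γ:[p1=F] Δ:[(p1 → p0)=T] refutes=False
  v=01: Γ:[p1=T] Δ:[(p1 → p0)=F] refutes=True  ← countermodel

Result: [0, 1]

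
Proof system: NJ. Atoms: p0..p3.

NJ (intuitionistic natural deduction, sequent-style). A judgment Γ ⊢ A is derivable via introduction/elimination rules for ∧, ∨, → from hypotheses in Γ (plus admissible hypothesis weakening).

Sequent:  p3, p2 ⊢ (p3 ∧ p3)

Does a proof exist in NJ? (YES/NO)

Derivation (root first):
[Wk] p3, p2 ⊢ (p3 ∧ p3)
  [∧I] p3 ⊢ (p3 ∧ p3)
    [Ax] p3 ⊢ p3
    [Ax] p3 ⊢ p3

Result: YES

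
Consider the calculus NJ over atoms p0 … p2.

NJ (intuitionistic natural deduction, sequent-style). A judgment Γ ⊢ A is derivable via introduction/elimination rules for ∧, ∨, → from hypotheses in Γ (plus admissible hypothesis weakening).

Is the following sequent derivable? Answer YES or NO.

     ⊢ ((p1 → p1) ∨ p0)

Proof tree:
[∨I₁]  ⊢ ((p1 → p1) ∨ p0)
  [→I]  ⊢ (p1 → p1)
    [Ax] p1 ⊢ p1

Result: YES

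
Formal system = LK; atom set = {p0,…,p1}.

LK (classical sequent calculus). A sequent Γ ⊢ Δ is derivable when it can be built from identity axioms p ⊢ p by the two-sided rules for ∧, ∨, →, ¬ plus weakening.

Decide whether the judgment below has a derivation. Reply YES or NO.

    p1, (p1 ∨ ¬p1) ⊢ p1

Proof tree:
[∨L] p1, (p1 ∨ ¬p1) ⊢ p1
  [Ax] p1 ⊢ p1
  [¬L] p1, ¬p1 ⊢ 
    [Ax] p1 ⊢ p1

Result: YES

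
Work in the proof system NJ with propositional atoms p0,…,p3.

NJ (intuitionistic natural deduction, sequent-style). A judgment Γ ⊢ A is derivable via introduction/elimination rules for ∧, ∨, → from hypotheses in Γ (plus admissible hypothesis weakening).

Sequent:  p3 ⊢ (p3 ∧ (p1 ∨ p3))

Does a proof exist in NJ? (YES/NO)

Proof tree:
[∧I] p3 ⊢ (p3 ∧ (p1 ∨ p3))
  [Ax] p3 ⊢ p3
  [∨I₂] p3 ⊢ (p1 ∨ p3)
    [Ax] p3 ⊢ p3

Result: YES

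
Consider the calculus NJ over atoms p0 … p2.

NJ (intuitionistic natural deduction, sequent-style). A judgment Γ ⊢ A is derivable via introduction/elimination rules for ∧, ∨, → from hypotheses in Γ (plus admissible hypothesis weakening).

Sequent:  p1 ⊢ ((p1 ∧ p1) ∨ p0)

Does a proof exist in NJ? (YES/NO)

Derivation (root first):
[∨I₁] p1 ⊢ ((p1 ∧ p1) ∨ p0)
  [∧I] p1 ⊢ (p1 ∧ p1)
    [Ax] p1 ⊢ p1
    [Ax] p1 ⊢ p1

Result: YES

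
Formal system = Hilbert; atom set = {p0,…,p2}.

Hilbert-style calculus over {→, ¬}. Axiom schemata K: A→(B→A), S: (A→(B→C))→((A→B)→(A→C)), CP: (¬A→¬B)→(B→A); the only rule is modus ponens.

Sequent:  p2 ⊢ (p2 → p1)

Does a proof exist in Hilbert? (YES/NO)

Truth-table refutation:
  v=000: Γ:[p2=F] Δ:[(p2 → p1)=T] refutes=False
  v=001: Γ:[p2=T] Δ:[(p2 → p1)=F] refutes=True  ← countermodel

Result: NO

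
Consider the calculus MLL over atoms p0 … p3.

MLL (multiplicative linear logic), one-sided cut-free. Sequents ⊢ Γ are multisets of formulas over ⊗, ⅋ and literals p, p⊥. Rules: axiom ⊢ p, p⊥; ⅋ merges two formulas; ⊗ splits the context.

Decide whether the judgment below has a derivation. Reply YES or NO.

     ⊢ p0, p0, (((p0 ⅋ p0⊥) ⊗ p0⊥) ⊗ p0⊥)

Derivation trace:
[⊗]  ⊢ p0, p0, (((p0 ⅋ p0⊥) ⊗ p0⊥) ⊗ p0⊥)
  [⊗]  ⊢ p0, ((p0 ⅋ p0⊥) ⊗ p0⊥)
    [⅋]  ⊢ (p0 ⅋ p0⊥)
      [Ax]  ⊢ p0, p0⊥
    [Ax]  ⊢ p0, p0⊥
  [Ax]  ⊢ p0, p0⊥

Result: YES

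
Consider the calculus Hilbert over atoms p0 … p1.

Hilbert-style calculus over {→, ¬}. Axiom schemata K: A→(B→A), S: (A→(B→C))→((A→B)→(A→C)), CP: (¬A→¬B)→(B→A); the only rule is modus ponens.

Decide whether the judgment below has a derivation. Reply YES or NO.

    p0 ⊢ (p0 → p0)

Proof tree:
[MP] p0 ⊢ (p0 → p0)
  [MP]  ⊢ ((p0 → p0) → (p0 → p0))
    [S]  ⊢ ((p0 → (p0 → p0)) → ((p0 → p0) → (p0 → p0)))
    [K]  ⊢ (p0 → (p0 → p0))
  [MP] p0 ⊢ (p0 → p0)
    [K]  ⊢ (p0 → (p0 → p0))
    [Hyp] p0 ⊢ p0

Result: YES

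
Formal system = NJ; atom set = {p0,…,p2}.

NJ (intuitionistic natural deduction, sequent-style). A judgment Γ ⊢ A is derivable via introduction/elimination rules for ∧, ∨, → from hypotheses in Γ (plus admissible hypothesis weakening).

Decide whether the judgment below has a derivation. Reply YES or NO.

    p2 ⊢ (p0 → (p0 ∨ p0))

Derivation trace:
[→I] p2 ⊢ (p0 → (p0 ∨ p0))
  [∨I₁] p0, p2 ⊢ (p0 ∨ p0)
    [Wk] p0, p2 ⊢ p0
      [Ax] p0 ⊢ p0

Result: YES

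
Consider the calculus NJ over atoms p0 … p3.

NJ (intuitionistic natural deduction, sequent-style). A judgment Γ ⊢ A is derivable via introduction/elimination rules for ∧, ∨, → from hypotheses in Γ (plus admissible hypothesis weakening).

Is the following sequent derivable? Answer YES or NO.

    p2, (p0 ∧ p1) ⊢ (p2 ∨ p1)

Derivation trace:
[∨I₁] p2, (p0 ∧ p1) ⊢ (p2 ∨ p1)
  [Wk] p2, (p0 ∧ p1) ⊢ p2
    [Ax] p2 ⊢ p2

Result: YES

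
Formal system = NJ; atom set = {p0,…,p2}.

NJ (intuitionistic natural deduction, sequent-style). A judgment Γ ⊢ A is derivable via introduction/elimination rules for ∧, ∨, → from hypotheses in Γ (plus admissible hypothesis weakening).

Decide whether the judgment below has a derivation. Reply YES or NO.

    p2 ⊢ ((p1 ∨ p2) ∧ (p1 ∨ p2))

Proof tree:
[∧I] p2 ⊢ ((p1 ∨ p2) ∧ (p1 ∨ p2))
  [∨I₂] p2 ⊢ (p1 ∨ p2)
    [Ax] p2 ⊢ p2
  [∨I₂] p2 ⊢ (p1 ∨ p2)
    [Ax] p2 ⊢ p2

Result: YES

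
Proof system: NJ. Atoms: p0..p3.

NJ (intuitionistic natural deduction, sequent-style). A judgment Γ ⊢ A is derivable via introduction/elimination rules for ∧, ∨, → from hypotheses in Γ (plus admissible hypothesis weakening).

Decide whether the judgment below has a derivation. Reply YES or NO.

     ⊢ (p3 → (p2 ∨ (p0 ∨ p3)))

Derivation (root first):
[→I]  ⊢ (p3 → (p2 ∨ (p0 ∨ p3)))
  [∨I₂] p3 ⊢ (p2 ∨ (p0 ∨ p3))
    [∨I₂] p3 ⊢ (p0 ∨ p3)
      [Ax] p3 ⊢ p3

Result: YES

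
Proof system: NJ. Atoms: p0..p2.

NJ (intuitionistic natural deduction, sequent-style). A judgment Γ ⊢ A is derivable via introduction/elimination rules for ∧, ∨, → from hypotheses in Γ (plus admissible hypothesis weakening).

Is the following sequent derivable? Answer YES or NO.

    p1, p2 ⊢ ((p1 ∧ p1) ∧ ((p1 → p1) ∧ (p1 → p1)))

Derivation (root first):
[∧I] p1, p2 ⊢ ((p1 ∧ p1) ∧ ((p1 → p1) ∧ (p1 → p1)))
  [∧I] p1, p2 ⊢ (p1 ∧ p1)
    [Wk] p1, p2 ⊢ p1
      [Ax] p1 ⊢ p1
    [Wk] p1, p2 ⊢ p1
      [Ax] p1 ⊢ p1
  [∧I] p1 ⊢ ((p1 → p1) ∧ (p1 → p1))
    [→I]  ⊢ (p1 → p1)
      [Ax] p1 ⊢ p1
    [Wk] p1 ⊢ (p1 → p1)
      [→I]  ⊢ (p1 → p1)
        [Ax] p1 ⊢ p1

Result: YES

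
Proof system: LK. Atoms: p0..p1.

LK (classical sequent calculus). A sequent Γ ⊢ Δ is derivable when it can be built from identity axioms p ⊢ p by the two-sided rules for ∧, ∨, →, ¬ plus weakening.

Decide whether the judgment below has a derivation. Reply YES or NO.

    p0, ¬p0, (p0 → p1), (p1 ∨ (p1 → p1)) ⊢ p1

Derivation trace:
[∨L] p0, ¬p0, (p0 → p1), (p1 ∨ (p1 → p1)) ⊢ p1
  [Ax] p1 ⊢ p1
  [→L] ¬p0, (p0 → p1), p0, (p1 → p1) ⊢ 
    [→L] p0, (p0 → p1) ⊢ p1
      [Ax] p0 ⊢ p0
      [Ax] p1 ⊢ p1
    [WL] p0, ¬p0, p1 ⊢ 
      [¬L] p0, ¬p0 ⊢ 
        [Ax] p0 ⊢ p0

Result: YES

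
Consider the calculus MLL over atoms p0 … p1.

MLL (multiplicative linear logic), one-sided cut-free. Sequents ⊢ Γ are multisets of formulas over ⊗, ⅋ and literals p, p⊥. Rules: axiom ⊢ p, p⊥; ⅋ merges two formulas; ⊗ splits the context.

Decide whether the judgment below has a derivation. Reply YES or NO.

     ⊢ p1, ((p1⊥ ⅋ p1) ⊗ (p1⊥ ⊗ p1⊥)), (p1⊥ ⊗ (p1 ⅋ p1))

Derivation trace:
[⊗]  ⊢ p1, ((p1⊥ ⅋ p1) ⊗ (p1⊥ ⊗ p1⊥)), (p1⊥ ⊗ (p1 ⅋ p1))
  [Ax]  ⊢ p1, p1⊥
  [⅋]  ⊢ ((p1⊥ ⅋ p1) ⊗ (p1⊥ ⊗ p1⊥)), (p1 ⅋ p1)
    [⊗]  ⊢ p1, p1, ((p1⊥ ⅋ p1) ⊗ (p1⊥ ⊗ p1⊥))
      [⅋]  ⊢ (p1⊥ ⅋ p1)
        [Ax]  ⊢ p1, p1⊥
      [⊗]  ⊢ p1, p1, (p1⊥ ⊗ p1⊥)
        [Ax]  ⊢ p1, p1⊥
        [Ax]  ⊢ p1, p1⊥

Result: YES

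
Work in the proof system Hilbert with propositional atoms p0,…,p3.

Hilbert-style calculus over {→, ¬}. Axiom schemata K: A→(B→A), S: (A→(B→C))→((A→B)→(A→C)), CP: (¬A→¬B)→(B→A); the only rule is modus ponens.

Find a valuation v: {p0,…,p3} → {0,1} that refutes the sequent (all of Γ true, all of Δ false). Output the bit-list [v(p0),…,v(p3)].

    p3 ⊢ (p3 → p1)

Search for a countermodel by truth-table:
  v=0000: Γ:[p3=F] Δ:[(p3 → p1)=T] refutes=False
  v=0001: Γ:[p3=T] Δ:[(p3 → p1)=F] refutes=True  ← countermodel

Result: [0, 0, 0, 1]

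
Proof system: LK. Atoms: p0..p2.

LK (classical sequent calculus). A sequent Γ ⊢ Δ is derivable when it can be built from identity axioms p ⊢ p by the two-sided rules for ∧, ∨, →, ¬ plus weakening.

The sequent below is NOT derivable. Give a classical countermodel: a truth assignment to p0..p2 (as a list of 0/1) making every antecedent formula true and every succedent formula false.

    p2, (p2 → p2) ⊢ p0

Search for a countermodel by truth-table:
  v=000: Γ:[p2=F, (p2 → p2)=T] Δ:[p0=F] refutes=False
  v=001: Γ:[p2=T, (p2 → p2)=T] Δ:[p0=F] refutes=True  ← countermodel

Result: [0, 0, 1]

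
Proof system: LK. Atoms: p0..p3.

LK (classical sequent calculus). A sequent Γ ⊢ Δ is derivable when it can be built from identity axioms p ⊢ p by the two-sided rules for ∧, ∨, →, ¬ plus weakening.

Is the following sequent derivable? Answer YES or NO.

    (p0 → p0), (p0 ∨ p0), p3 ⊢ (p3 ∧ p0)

Derivation (root first):
[∧R] (p0 → p0), (p0 ∨ p0), p3 ⊢ (p3 ∧ p0)
  [Ax] p3 ⊢ p3
  [→L] (p0 ∨ p0), (p0 → p0) ⊢ p0
    [∨L] (p0 ∨ p0) ⊢ p0
      [Ax] p0 ⊢ p0
      [Ax] p0 ⊢ p0
    [Ax] p0 ⊢ p0

Result: YES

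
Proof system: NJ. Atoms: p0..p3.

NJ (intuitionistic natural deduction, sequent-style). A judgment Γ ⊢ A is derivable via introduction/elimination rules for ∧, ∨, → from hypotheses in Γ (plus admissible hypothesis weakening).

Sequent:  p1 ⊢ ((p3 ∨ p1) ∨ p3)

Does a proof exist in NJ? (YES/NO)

Derivation (root first):
[∨I₁] p1 ⊢ ((p3 ∨ p1) ∨ p3)
  [∨I₂] p1 ⊢ (p3 ∨ p1)
    [Ax] p1 ⊢ p1

Result: YES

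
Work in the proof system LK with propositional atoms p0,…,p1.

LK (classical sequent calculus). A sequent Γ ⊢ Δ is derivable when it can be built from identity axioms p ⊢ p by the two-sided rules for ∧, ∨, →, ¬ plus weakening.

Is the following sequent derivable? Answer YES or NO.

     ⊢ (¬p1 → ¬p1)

Derivation trace:
[→R]  ⊢ (¬p1 → ¬p1)
  [¬L] ¬p1 ⊢ ¬p1
    [¬R]  ⊢ p1, ¬p1
      [Ax] p1 ⊢ p1

Result: YES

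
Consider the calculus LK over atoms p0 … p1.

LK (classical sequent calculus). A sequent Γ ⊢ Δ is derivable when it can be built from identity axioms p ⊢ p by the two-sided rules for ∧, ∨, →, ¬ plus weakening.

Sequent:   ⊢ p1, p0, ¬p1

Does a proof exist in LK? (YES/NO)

Derivation (root first):
[¬R]  ⊢ p1, p0, ¬p1
  [WR] p1 ⊢ p1, p0
    [Ax] p1 ⊢ p1

Result: YES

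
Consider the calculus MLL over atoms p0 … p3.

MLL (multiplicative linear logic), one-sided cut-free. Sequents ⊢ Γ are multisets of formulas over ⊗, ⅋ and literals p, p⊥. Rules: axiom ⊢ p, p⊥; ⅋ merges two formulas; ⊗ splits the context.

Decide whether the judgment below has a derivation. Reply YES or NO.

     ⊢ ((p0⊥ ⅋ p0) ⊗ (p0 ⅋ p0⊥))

Proof tree:
[⊗]  ⊢ ((p0⊥ ⅋ p0) ⊗ (p0 ⅋ p0⊥))
  [⅋]  ⊢ (p0⊥ ⅋ p0)
    [Ax]  ⊢ p0, p0⊥
  [⅋]  ⊢ (p0 ⅋ p0⊥)
    [Ax]  ⊢ p0, p0⊥

Result: YES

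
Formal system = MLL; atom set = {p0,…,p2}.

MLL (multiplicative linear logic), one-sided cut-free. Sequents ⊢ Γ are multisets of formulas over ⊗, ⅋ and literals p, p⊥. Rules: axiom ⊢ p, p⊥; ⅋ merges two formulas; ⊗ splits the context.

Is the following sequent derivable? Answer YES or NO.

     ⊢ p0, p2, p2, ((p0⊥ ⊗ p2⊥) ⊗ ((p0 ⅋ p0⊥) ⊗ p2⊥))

Derivation (root first):
[⊗]  ⊢ p0, p2, p2, ((p0⊥ ⊗ p2⊥) ⊗ ((p0 ⅋ p0⊥) ⊗ p2⊥))
  [⊗]  ⊢ p0, p2, (p0⊥ ⊗ p2⊥)
    [Ax]  ⊢ p0, p0⊥
    [Ax]  ⊢ p2, p2⊥
  [⊗]  ⊢ p2, ((p0 ⅋ p0⊥) ⊗ p2⊥)
    [⅋]  ⊢ (p0 ⅋ p0⊥)
      [Ax]  ⊢ p0, p0⊥
    [Ax]  ⊢ p2, p2⊥

Result: YES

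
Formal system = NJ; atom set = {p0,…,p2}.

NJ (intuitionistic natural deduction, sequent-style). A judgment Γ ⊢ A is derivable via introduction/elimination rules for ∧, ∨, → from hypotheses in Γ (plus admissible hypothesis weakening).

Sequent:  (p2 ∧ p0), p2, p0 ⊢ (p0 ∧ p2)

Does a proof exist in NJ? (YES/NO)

Proof tree:
[∧I] (p2 ∧ p0), p2, p0 ⊢ (p0 ∧ p2)
  [Wk] p0, (p2 ∧ p0) ⊢ p0
    [Ax] p0 ⊢ p0
  [Ax] p2 ⊢ p2

Result: YES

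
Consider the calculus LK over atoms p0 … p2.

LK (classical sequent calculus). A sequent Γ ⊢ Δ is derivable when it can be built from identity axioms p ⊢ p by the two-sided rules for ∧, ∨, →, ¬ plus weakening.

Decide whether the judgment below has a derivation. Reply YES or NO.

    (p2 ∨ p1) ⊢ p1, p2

Derivation (root first):
[∨L] (p2 ∨ p1) ⊢ p1, p2
  [WR] p2 ⊢ p2, p1
    [Ax] p2 ⊢ p2
  [Ax] p1 ⊢ p1

Result: YES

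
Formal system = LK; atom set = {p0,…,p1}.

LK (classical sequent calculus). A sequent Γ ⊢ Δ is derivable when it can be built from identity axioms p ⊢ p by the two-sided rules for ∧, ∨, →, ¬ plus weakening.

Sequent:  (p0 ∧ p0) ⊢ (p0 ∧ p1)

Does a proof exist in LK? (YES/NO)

Search for a countermodel by truth-table:
  v=00: Γ:[(p0 ∧ p0)=F] Δ:[(p0 ∧ p1)=F] refutes=False
  v=01: Γ:[(p0 ∧ p0)=F] Δ:[(p0 ∧ p1)=F] refutes=False
  v=10: Γ:[(p0 ∧ p0)=T] Δ:[(p0 ∧ p1)=F] refutes=True  ← countermodel

Result: NO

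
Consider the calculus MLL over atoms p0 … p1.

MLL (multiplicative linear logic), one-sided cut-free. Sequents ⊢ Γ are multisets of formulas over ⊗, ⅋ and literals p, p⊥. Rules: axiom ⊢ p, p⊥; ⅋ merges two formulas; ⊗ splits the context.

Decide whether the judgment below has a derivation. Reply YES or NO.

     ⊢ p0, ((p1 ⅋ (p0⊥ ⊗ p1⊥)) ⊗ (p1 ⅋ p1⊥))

Proof tree:
[⊗]  ⊢ p0, ((p1 ⅋ (p0⊥ ⊗ p1⊥)) ⊗ (p1 ⅋ p1⊥))
  [⅋]  ⊢ p0, (p1 ⅋ (p0⊥ ⊗ p1⊥))
    [⊗]  ⊢ p0, p1, (p0⊥ ⊗ p1⊥)
      [Ax]  ⊢ p0, p0⊥
      [Ax]  ⊢ p1, p1⊥
  [⅋]  ⊢ (p1 ⅋ p1⊥)
    [Ax]  ⊢ p1, p1⊥

Result: YES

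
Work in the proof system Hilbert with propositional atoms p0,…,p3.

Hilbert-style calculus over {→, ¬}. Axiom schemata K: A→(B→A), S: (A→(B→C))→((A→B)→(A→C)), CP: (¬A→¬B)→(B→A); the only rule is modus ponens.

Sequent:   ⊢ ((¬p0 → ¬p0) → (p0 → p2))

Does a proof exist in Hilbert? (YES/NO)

Search for a countermodel by truth-table:
  v=0000: Γ:[] Δ:[((¬p0 → ¬p0) → (p0 → p2))=T] refutes=False
  v=0001: Γ:[] Δ:[((¬p0 → ¬p0) → (p0 → p2))=T] refutes=False
  v=0010: Γ:[] Δ:[((¬p0 → ¬p0) → (p0 → p2))=T] refutes=False
  v=0011: Γ:[] Δ:[((¬p0 → ¬p0) → (p0 → p2))=T] refutes=False
  v=0100: Γ:[] Δ:[((¬p0 → ¬p0) → (p0 → p2))=T] refutes=False
  v=0101: Γ:[] Δ:[((¬p0 → ¬p0) → (p0 → p2))=T] refutes=False
  v=0110: Γ:[] Δ:[((¬p0 → ¬p0) → (p0 → p2))=T] refutes=False
  v=0111: Γ:[] Δ:[((¬p0 → ¬p0) → (p0 → p2))=T] refutes=False
  v=1000: Γ:[] Δ:[((¬p0 → ¬p0) → (p0 → p2))=F] refutes=True  ← countermodel

Result: NO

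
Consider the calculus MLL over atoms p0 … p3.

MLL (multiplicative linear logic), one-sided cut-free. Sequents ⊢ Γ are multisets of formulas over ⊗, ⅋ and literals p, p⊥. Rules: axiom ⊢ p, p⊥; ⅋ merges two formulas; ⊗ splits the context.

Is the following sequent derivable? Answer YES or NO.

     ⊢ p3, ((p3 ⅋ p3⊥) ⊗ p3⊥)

Derivation (root first):
[⊗]  ⊢ p3, ((p3 ⅋ p3⊥) ⊗ p3⊥)
  [⅋]  ⊢ (p3 ⅋ p3⊥)
    [Ax]  ⊢ p3, p3⊥
  [Ax]  ⊢ p3, p3⊥

Result: YES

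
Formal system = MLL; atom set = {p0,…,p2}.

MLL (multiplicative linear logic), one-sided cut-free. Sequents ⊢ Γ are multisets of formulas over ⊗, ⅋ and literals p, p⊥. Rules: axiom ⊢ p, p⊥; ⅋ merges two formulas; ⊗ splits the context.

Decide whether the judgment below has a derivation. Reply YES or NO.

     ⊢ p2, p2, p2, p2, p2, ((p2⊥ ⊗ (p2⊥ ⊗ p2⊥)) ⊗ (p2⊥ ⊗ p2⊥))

Proof tree:
[⊗]  ⊢ p2, p2, p2, p2, p2, ((p2⊥ ⊗ (p2⊥ ⊗ p2⊥)) ⊗ (p2⊥ ⊗ p2⊥))
  [⊗]  ⊢ p2, p2, p2, (p2⊥ ⊗ (p2⊥ ⊗ p2⊥))
    [Ax]  ⊢ p2, p2⊥
    [⊗]  ⊢ p2, p2, (p2⊥ ⊗ p2⊥)
      [Ax]  ⊢ p2, p2⊥
      [Ax]  ⊢ p2, p2⊥
  [⊗]  ⊢ p2, p2, (p2⊥ ⊗ p2⊥)
    [Ax]  ⊢ p2, p2⊥
    [Ax]  ⊢ p2, p2⊥

Result: YES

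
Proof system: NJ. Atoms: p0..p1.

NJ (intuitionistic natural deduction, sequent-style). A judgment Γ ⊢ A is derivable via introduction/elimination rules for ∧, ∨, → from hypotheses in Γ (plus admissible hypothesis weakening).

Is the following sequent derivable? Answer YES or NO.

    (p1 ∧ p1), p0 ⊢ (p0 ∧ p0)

Proof tree:
[∧I] (p1 ∧ p1), p0 ⊢ (p0 ∧ p0)
  [Wk] p0, (p1 ∧ p1) ⊢ p0
    [Ax] p0 ⊢ p0
  [Ax] p0 ⊢ p0

Result: YES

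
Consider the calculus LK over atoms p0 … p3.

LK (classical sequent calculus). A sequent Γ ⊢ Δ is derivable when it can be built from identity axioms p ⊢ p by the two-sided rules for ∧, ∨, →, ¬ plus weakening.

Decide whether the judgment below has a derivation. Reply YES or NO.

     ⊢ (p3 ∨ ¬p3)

Derivation (root first):
[∨R]  ⊢ (p3 ∨ ¬p3)
  [¬R]  ⊢ p3, ¬p3
    [Ax] p3 ⊢ p3

Result: YES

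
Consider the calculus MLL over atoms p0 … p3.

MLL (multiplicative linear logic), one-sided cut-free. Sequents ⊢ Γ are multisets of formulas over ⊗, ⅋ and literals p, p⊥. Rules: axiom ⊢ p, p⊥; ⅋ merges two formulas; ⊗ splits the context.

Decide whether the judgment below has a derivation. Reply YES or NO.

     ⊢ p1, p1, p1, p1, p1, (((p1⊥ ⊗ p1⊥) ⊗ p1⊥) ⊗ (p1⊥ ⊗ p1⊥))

Derivation trace:
[⊗]  ⊢ p1, p1, p1, p1, p1, (((p1⊥ ⊗ p1⊥) ⊗ p1⊥) ⊗ (p1⊥ ⊗ p1⊥))
  [⊗]  ⊢ p1, p1, p1, ((p1⊥ ⊗ p1⊥) ⊗ p1⊥)
    [⊗]  ⊢ p1, p1, (p1⊥ ⊗ p1⊥)
      [Ax]  ⊢ p1, p1⊥
      [Ax]  ⊢ p1, p1⊥
    [Ax]  ⊢ p1, p1⊥
  [⊗]  ⊢ p1, p1, (p1⊥ ⊗ p1⊥)
    [Ax]  ⊢ p1, p1⊥
    [Ax]  ⊢ p1, p1⊥

Result: YES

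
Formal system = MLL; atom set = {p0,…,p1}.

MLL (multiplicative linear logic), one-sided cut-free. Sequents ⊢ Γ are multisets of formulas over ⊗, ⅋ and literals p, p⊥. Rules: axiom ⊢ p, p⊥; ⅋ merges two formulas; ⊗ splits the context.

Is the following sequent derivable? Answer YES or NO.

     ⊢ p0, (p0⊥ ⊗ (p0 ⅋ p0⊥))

Derivation (root first):
[⊗]  ⊢ p0, (p0⊥ ⊗ (p0 ⅋ p0⊥))
  [Ax]  ⊢ p0, p0⊥
  [⅋]  ⊢ (p0 ⅋ p0⊥)
    [Ax]  ⊢ p0, p0⊥

Result: YES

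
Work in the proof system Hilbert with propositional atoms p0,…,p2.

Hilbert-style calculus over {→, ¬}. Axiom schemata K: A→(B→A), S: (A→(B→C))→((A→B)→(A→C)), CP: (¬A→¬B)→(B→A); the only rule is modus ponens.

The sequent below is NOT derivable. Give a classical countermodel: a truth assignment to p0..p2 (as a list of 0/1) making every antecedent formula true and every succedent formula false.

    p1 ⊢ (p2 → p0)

Enumerate valuations to refute Γ ⊢ Δ:
  v=000: Γ:[p1=F] Δ:[(p2 → p0)=T] refutes=False
  v=001: Γ:[p1=F] Δ:[(p2 → p0)=F] refutes=False
  v=010: Γ:[p1=T] Δ:[(p2 → p0)=T] refutes=False
  v=011: Γ:[p1=T] Δ:[(p2 → p0)=F] refutes=True  ← countermodel

Result: [0, 1, 1]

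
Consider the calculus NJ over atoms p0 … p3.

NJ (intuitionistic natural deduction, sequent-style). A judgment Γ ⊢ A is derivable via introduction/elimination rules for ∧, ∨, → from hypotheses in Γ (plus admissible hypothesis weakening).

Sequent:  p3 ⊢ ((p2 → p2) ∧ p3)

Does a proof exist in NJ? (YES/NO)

Derivation (root first):
[→E] p3 ⊢ ((p2 → p2) ∧ p3)
  [→I]  ⊢ (p3 → ((p2 → p2) ∧ p3))
    [∧I] p3 ⊢ ((p2 → p2) ∧ p3)
      [→I]  ⊢ (p2 → p2)
        [Ax] p2 ⊢ p2
      [Ax] p3 ⊢ p3
  [Ax] p3 ⊢ p3

Result: YES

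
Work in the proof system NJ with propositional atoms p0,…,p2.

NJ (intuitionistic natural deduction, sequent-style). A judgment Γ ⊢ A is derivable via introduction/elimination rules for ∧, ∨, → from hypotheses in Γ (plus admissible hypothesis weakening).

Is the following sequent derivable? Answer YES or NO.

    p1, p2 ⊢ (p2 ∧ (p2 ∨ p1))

Derivation trace:
[∧I] p1, p2 ⊢ (p2 ∧ (p2 ∨ p1))
  [Ax] p2 ⊢ p2
  [∨I₂] p1 ⊢ (p2 ∨ p1)
    [Ax] p1 ⊢ p1

Result: YES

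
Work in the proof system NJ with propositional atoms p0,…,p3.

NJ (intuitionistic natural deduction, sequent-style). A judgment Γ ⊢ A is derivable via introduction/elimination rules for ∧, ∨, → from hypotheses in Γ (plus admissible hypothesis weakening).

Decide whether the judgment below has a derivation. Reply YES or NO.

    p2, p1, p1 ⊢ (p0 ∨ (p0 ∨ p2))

Derivation trace:
[Wk] p2, p1, p1 ⊢ (p0 ∨ (p0 ∨ p2))
  [Wk] p2, p1 ⊢ (p0 ∨ (p0 ∨ p2))
    [∨I₂] p2 ⊢ (p0 ∨ (p0 ∨ p2))
      [∨I₂] p2 ⊢ (p0 ∨ p2)
        [Ax] p2 ⊢ p2

Result: YES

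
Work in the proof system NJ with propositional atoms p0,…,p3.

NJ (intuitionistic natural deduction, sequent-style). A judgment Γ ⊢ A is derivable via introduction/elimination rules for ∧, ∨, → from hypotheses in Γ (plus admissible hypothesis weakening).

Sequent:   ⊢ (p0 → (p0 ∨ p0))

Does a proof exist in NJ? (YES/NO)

Derivation (root first):
[→I]  ⊢ (p0 → (p0 ∨ p0))
  [∨I₁] p0 ⊢ (p0 ∨ p0)
    [Ax] p0 ⊢ p0

Result: YES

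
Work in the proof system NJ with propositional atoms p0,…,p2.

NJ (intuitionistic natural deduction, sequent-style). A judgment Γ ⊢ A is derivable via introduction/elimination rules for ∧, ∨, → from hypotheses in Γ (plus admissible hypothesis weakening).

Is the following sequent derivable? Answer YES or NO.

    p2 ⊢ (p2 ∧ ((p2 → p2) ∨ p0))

Proof tree:
[∧I] p2 ⊢ (p2 ∧ ((p2 → p2) ∨ p0))
  [Ax] p2 ⊢ p2
  [∨I₁]  ⊢ ((p2 → p2) ∨ p0)
    [→I]  ⊢ (p2 → p2)
      [Ax] p2 ⊢ p2

Result: YES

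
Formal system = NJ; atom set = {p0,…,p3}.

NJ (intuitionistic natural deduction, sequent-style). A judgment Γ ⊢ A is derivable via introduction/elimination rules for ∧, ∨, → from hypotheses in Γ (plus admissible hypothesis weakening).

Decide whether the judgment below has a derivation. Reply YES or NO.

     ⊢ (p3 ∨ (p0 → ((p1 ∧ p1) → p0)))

Derivation (root first):
[∨I₂]  ⊢ (p3 ∨ (p0 → ((p1 ∧ p1) → p0)))
  [→I]  ⊢ (p0 → ((p1 ∧ p1) → p0))
    [→I] p0 ⊢ ((p1 ∧ p1) → p0)
      [Wk] p0, (p1 ∧ p1) ⊢ p0
        [Ax] p0 ⊢ p0

Result: YES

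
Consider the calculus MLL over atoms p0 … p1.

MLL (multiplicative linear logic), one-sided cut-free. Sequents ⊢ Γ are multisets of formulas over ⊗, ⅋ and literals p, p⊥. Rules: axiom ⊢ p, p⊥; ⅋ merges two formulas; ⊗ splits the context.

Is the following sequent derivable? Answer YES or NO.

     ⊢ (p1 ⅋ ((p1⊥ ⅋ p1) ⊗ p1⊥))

Proof tree:
[⅋]  ⊢ (p1 ⅋ ((p1⊥ ⅋ p1) ⊗ p1⊥))
  [⊗]  ⊢ p1, ((p1⊥ ⅋ p1) ⊗ p1⊥)
    [⅋]  ⊢ (p1⊥ ⅋ p1)
      [Ax]  ⊢ p1, p1⊥
    [Ax]  ⊢ p1, p1⊥

Result: YES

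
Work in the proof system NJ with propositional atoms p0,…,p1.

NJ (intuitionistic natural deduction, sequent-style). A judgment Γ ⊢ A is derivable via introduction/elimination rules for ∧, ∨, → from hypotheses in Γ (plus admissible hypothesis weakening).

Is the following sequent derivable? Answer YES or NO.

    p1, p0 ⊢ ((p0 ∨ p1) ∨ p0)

Proof tree:
[∨I₁] p1, p0 ⊢ ((p0 ∨ p1) ∨ p0)
  [Wk] p1, p0 ⊢ (p0 ∨ p1)
    [∨I₂] p1 ⊢ (p0 ∨ p1)
      [Ax] p1 ⊢ p1

Result: YES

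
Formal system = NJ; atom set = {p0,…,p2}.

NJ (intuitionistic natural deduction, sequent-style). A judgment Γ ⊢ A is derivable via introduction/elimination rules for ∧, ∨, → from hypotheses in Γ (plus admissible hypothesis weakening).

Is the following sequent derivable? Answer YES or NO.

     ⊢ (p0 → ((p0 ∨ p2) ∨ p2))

Proof tree:
[→I]  ⊢ (p0 → ((p0 ∨ p2) ∨ p2))
  [∨I₁] p0 ⊢ ((p0 ∨ p2) ∨ p2)
    [∨I₁] p0 ⊢ (p0 ∨ p2)
      [Ax] p0 ⊢ p0

Result: YES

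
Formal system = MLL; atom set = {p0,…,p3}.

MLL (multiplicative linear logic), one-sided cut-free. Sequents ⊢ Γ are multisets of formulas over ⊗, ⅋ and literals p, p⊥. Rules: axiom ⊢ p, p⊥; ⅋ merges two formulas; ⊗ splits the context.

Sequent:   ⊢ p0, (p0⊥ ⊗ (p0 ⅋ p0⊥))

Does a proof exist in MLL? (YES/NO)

Derivation trace:
[⊗]  ⊢ p0, (p0⊥ ⊗ (p0 ⅋ p0⊥))
  [Ax]  ⊢ p0, p0⊥
  [⅋]  ⊢ (p0 ⅋ p0⊥)
    [Ax]  ⊢ p0, p0⊥

Result: YES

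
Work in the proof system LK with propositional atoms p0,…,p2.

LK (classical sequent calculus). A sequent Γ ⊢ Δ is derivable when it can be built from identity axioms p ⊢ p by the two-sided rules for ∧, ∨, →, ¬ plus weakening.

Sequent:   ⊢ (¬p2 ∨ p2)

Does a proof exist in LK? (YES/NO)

Derivation trace:
[∨R]  ⊢ (¬p2 ∨ p2)
  [¬R]  ⊢ p2, ¬p2
    [Ax] p2 ⊢ p2

Result: YES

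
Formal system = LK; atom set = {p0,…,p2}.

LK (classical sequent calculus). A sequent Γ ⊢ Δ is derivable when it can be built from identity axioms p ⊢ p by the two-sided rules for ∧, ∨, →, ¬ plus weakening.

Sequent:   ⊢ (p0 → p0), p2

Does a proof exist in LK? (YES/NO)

Derivation trace:
[WR]  ⊢ (p0 → p0), p2
  [→R]  ⊢ (p0 → p0)
    [Ax] p0 ⊢ p0

Result: YES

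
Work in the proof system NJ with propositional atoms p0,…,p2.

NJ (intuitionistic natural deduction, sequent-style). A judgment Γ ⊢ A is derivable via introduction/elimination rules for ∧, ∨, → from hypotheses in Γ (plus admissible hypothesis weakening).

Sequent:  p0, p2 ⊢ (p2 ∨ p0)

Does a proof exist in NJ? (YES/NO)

Proof tree:
[Wk] p0, p2 ⊢ (p2 ∨ p0)
  [∨I₂] p0 ⊢ (p2 ∨ p0)
    [Ax] p0 ⊢ p0

Result: YES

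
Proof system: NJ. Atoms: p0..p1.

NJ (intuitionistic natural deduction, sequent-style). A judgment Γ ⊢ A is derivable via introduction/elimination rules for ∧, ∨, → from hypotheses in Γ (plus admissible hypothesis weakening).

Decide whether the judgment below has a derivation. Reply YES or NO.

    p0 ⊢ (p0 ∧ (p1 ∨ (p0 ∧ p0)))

Derivation trace:
[∧I] p0 ⊢ (p0 ∧ (p1 ∨ (p0 ∧ p0)))
  [Ax] p0 ⊢ p0
  [∨I₂] p0 ⊢ (p1 ∨ (p0 ∧ p0))
    [∧I] p0 ⊢ (p0 ∧ p0)
      [Ax] p0 ⊢ p0
      [Ax] p0 ⊢ p0

Result: YES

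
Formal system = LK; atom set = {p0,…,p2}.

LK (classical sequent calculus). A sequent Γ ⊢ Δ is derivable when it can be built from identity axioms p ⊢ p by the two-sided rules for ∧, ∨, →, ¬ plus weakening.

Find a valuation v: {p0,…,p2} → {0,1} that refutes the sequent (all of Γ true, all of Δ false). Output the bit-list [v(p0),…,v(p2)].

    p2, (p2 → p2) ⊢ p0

Truth-table refutation:
  v=000: Γ:[p2=F, (p2 → p2)=T] Δ:[p0=F] refutes=False
  v=001: Γ:[p2=T, (p2 → p2)=T] Δ:[p0=F] refutes=True  ← countermodel

Result: [0, 0, 1]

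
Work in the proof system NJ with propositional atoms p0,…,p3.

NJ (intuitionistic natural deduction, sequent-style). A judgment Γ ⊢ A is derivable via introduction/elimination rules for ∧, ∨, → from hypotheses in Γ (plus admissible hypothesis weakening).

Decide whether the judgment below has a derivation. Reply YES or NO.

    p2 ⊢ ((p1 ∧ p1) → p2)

Proof tree:
[→I] p2 ⊢ ((p1 ∧ p1) → p2)
  [Wk] p2, (p1 ∧ p1) ⊢ p2
    [Ax] p2 ⊢ p2

Result: YES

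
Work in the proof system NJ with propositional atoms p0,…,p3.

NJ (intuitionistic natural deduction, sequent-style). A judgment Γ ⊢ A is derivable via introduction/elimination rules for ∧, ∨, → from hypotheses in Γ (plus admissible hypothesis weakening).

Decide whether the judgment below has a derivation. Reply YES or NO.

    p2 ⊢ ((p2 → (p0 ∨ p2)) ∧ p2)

Derivation trace:
[∧I] p2 ⊢ ((p2 → (p0 ∨ p2)) ∧ p2)
  [→I] p2 ⊢ (p2 → (p0 ∨ p2))
    [∨I₂] p2, p2 ⊢ (p0 ∨ p2)
      [Wk] p2, p2 ⊢ p2
        [Ax] p2 ⊢ p2
  [Ax] p2 ⊢ p2

Result: YES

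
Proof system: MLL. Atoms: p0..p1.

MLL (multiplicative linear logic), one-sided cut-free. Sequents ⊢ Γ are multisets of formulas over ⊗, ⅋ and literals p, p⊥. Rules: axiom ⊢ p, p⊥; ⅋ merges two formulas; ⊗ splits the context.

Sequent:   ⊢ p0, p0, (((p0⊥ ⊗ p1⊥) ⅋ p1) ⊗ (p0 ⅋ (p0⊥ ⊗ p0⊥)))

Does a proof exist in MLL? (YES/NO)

Proof tree:
[⊗]  ⊢ p0, p0, (((p0⊥ ⊗ p1⊥) ⅋ p1) ⊗ (p0 ⅋ (p0⊥ ⊗ p0⊥)))
  [⅋]  ⊢ p0, ((p0⊥ ⊗ p1⊥) ⅋ p1)
    [⊗]  ⊢ p0, p1, (p0⊥ ⊗ p1⊥)
      [Ax]  ⊢ p0, p0⊥
      [Ax]  ⊢ p1, p1⊥
  [⅋]  ⊢ p0, (p0 ⅋ (p0⊥ ⊗ p0⊥))
    [⊗]  ⊢ p0, p0, (p0⊥ ⊗ p0⊥)
      [Ax]  ⊢ p0, p0⊥
      [Ax]  ⊢ p0, p0⊥

Result: YES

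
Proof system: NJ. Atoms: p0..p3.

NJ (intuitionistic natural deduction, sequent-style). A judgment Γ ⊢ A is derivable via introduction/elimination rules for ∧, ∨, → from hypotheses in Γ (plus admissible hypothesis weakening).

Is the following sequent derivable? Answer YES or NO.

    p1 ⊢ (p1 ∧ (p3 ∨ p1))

Derivation trace:
[∧I] p1 ⊢ (p1 ∧ (p3 ∨ p1))
  [Ax] p1 ⊢ p1
  [∨I₂] p1 ⊢ (p3 ∨ p1)
    [Ax] p1 ⊢ p1

Result: YES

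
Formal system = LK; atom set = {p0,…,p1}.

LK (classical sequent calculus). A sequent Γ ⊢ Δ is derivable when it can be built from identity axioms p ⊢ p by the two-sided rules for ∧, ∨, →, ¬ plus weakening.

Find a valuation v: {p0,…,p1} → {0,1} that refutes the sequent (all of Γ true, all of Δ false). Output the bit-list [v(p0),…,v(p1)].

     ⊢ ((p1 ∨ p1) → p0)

Truth-table refutation:
  v=00: Γ:[] Δ:[((p1 ∨ p1) → p0)=T] refutes=False
  v=01: Γ:[] Δ:[((p1 ∨ p1) → p0)=F] refutes=True  ← countermodel

Result: [0, 1]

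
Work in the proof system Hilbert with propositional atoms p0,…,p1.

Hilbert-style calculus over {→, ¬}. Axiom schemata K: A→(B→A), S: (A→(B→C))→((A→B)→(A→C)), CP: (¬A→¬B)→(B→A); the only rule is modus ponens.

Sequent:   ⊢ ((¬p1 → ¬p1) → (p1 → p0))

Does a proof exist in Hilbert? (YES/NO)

Enumerate valuations to refute Γ ⊢ Δ:
  v=00: Γ:[] Δ:[((¬p1 → ¬p1) → (p1 → p0))=T] refutes=False
  v=01: Γ:[] Δ:[((¬p1 → ¬p1) → (p1 → p0))=F] refutes=True  ← countermodel

Result: NO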